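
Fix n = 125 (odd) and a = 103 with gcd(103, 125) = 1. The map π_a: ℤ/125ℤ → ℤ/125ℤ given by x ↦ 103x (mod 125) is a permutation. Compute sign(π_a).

Trace 103: π^k(103) = [103, 109, 102, 6, 118, 29, 112] for k=0..6.
Decompose π into cycles: lengths [100, 20, 4, 1] (4 cycles, including the fixed point 0).
n − c = 125 − 4 = 121; sign = (−1)^121 = -1.
(103|125)_J = -1 (Zolotarev's lemma cross-check).

-1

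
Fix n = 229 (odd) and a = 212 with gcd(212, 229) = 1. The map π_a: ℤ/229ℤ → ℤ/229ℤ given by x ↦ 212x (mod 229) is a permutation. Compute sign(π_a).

+1

Orbit of 125 under x↦212x: [125, 165, 172, 53, 15, 203, 213]… (length divides ord_229(212)).
Cycle type of π: 38×6 + 1; total 7 cycles.
With 7 cycles on 229 points, sign = (−1)^{229−7} = +1.
Check: (212/229) = +1 by Zolotarev.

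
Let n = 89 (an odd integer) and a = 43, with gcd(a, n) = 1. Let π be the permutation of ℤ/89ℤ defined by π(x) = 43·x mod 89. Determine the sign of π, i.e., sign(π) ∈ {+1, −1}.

-1

Trace 10: π^k(10) = [10, 74, 67, 33, 84, 52, 11] for k=0..6.
π_43 has 2 disjoint cycles with lengths [88, 1] on {0,…,88}.
With 2 cycles on 89 points, sign = (−1)^{89−2} = -1.
Via Zolotarev, sign(π_{43}) = (43|89) = -1.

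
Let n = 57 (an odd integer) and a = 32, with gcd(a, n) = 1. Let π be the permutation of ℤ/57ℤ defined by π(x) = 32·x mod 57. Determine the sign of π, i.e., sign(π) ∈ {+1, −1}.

+1

Trace 49: π^k(49) = [49, 29, 16, 56, 25, 2, 7] for k=0..6.
The orbit structure of x ↦ 32x mod 57: 5 orbits of sizes [18, 18, 18, 2, 1].
sign(π) = (−1)^{n − #cycles} = (−1)^{57−5} = (−1)^52 = +1.
Via Zolotarev, sign(π_{32}) = (32|57) = +1.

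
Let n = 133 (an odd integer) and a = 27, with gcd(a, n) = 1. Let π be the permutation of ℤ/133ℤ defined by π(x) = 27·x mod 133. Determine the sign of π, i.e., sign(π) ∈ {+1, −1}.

+1

Orbit of 1 under x↦27x: [1, 27, 64, 132, 106, 69]… (length divides ord_133(27)).
25 cycles of lengths [6, 6, 6, 6, 6, 6, 6, 6, 6, 6, 6, 6, 6, 6, 6, 6, 6, 6, 6, 6, 6, 2, 2, 2, 1].
133 − 25 = 108 transpositions; sign(π) = (−1)^108 = +1.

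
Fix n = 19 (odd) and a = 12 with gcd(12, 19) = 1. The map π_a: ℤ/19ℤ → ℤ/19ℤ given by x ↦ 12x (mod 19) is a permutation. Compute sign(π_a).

Orbit of 1 under x↦12x: [1, 12, 11, 18, 7, 8]… (length divides ord_19(12)).
Decompose π into cycles: lengths [6, 6, 6, 1] (4 cycles, including the fixed point 0).
19 − 4 = 15 transpositions; sign(π) = (−1)^15 = -1.

-1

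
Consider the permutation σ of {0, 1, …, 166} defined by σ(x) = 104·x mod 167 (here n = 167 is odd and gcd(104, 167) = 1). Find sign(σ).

-1

Start at x=78: 78 → 96 → 131 → 97 → 68 → 58 → 20 → … (one orbit).
π_104 has 2 disjoint cycles with lengths [166, 1] on {0,…,166}.
n − c = 167 − 2 = 165; sign = (−1)^165 = -1.
Check: (104/167) = -1 by Zolotarev.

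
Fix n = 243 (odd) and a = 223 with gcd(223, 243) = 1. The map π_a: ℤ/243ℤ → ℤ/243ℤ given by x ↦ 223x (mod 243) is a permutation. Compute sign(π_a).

Trace 49: π^k(49) = [49, 235, 160, 202, 91, 124, 193] for k=0..6.
11 cycles of lengths [81, 81, 27, 27, 9, 9, 3, 3, 1, 1, 1].
n − c = 243 − 11 = 232; sign = (−1)^232 = +1.
Check: (223/243) = +1 by Zolotarev.

+1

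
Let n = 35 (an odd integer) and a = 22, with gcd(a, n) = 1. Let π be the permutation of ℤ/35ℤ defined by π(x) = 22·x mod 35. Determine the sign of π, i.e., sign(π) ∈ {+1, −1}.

-1

Trace 1: π^k(1) = [1, 22, 29, 8] for k=0..3.
14 cycles of lengths [4, 4, 4, 4, 4, 4, 4, 1, 1, 1, 1, 1, 1, 1].
14 cycles on 35: each ℓ→(−1)^(ℓ−1), product (−1)^21 = -1.
The Jacobi symbol (22|35) = -1 (Zolotarev) agrees.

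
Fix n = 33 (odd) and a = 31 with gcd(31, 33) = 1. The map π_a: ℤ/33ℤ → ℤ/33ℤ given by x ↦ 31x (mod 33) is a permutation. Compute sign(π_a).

Orbit of 25 under x↦31x: [25, 16, 1, 31, 4]… (length divides ord_33(31)).
The orbit structure of x ↦ 31x mod 33: 9 orbits of sizes [5, 5, 5, 5, 5, 5, 1, 1, 1].
With 9 cycles on 33 points, sign = (−1)^{33−9} = +1.
The Jacobi symbol (31|33) = +1 (Zolotarev) agrees.

+1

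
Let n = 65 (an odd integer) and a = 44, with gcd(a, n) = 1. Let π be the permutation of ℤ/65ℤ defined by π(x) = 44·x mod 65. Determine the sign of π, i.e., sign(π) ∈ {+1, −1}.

Start at x=1: 1 → 44 → 51 → 34 → 1 (one orbit).
Cycle lengths of π_44 on ℤ/65ℤ: [4, 4, 4, 4, 4, 4, 4, 4, 4, 4, 4, 4, 4, 4, 4, 2, 2, 1]; 18 cycles in total.
Σ(ℓ_i−1) = 65−18 = 47; sign = (−1)^47 = -1.

-1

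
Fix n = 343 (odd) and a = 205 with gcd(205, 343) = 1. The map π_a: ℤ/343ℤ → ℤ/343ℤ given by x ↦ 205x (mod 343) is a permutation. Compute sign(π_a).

+1

Trace 37: π^k(37) = [37, 39, 106, 121, 109, 50, 303] for k=0..6.
Cycle type of π: 147×2 + 21×2 + 3×2 + 1; total 7 cycles.
7 cycles on 343: each ℓ→(−1)^(ℓ−1), product (−1)^336 = +1.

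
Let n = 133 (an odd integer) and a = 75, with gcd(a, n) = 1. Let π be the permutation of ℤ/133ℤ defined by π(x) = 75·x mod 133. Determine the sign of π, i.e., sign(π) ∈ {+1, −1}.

Trace 1: π^k(1) = [1, 75, 39, 132, 58, 94] for k=0..5.
π_75 has 29 disjoint cycles with lengths [6, 6, 6, 6, 6, 6, 6, 6, 6, 6, 6, 6, 6, 6, 6, 6, 6, 6, 6, 2, 2, 2, 2, 2, 2, 2, 2, 2, 1] on {0,…,132}.
With 29 cycles on 133 points, sign = (−1)^{133−29} = +1.
Check: (75/133) = +1 by Zolotarev.

+1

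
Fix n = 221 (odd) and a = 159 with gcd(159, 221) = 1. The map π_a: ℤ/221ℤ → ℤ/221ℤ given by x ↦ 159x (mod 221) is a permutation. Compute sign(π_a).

Trace 81: π^k(81) = [81, 61, 196, 3, 35, 40, 172] for k=0..6.
Cycle type of π: 48×4 + 16 + 3×4 + 1; total 10 cycles.
Σ(ℓ_i−1) = 221−10 = 211; sign = (−1)^211 = -1.
The Jacobi symbol (159|221) = -1 (Zolotarev) agrees.

-1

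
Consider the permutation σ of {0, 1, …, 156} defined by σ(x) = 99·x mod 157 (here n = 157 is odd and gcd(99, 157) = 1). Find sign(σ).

Start at x=1: 1 → 99 → 67 → 39 → 93 → 101 → 108 → … (one orbit).
13 cycles of lengths [13, 13, 13, 13, 13, 13, 13, 13, 13, 13, 13, 13, 1].
Σ(ℓ_i−1) = 157−13 = 144; sign = (−1)^144 = +1.
Zolotarev: (99|157) = +1, matching the cycle-count sign.

+1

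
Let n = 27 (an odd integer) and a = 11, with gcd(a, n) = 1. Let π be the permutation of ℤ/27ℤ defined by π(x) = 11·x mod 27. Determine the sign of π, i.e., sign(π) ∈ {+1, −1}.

-1

Orbit of 22 under x↦11x: [22, 26, 16, 14, 19, 20, 4]… (length divides ord_27(11)).
4 cycles of lengths [18, 6, 2, 1].
27 − 4 = 23 transpositions; sign(π) = (−1)^23 = -1.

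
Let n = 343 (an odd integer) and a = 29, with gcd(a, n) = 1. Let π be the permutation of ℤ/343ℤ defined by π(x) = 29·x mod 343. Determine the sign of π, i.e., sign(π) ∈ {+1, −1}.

+1

Orbit of 204 under x↦29x: [204, 85, 64, 141, 316, 246, 274]… (length divides ord_343(29)).
Cycle type of π: 49×6 + 7×6 + 1×7; total 19 cycles.
19 cycles on 343: each ℓ→(−1)^(ℓ−1), product (−1)^324 = +1.
The Jacobi symbol (29|343) = +1 (Zolotarev) agrees.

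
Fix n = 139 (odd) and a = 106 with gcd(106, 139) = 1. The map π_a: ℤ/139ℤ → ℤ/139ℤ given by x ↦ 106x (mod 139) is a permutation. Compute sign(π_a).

Start at x=77: 77 → 100 → 36 → 63 → 6 → 80 → 1 → … (one orbit).
Cycle type of π: 23×6 + 1; total 7 cycles.
7 cycles on 139: each ℓ→(−1)^(ℓ−1), product (−1)^132 = +1.

+1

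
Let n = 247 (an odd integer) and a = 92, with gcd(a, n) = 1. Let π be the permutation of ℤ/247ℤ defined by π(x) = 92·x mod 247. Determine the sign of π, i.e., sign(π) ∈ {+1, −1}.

Start at x=118: 118 → 235 → 131 → 196 → 1 → 92 → 66 → … (one orbit).
39 cycles of lengths [9, 9, 9, 9, 9, 9, 9, 9, 9, 9, 9, 9, 9, 9, 9, 9, 9, 9, 9, 9, 9, 9, 9, 9, 9, 9, 1, 1, 1, 1, 1, 1, 1, 1, 1, 1, 1, 1, 1].
247 − 39 = 208 transpositions; sign(π) = (−1)^208 = +1.
(92|247)_J = +1 (Zolotarev's lemma cross-check).

+1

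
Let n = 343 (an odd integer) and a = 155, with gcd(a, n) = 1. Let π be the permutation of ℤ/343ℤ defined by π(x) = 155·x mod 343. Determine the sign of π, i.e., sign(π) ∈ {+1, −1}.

+1

Trace 57: π^k(57) = [57, 260, 169, 127, 134, 190, 295] for k=0..6.
19 cycles of lengths [49, 49, 49, 49, 49, 49, 7, 7, 7, 7, 7, 7, 1, 1, 1, 1, 1, 1, 1].
n − c = 343 − 19 = 324; sign = (−1)^324 = +1.
Via Zolotarev, sign(π_{155}) = (155|343) = +1.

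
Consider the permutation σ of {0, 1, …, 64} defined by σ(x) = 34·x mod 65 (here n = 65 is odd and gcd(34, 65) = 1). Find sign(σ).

Orbit of 1 under x↦34x: [1, 34, 51, 44]… (length divides ord_65(34)).
The orbit structure of x ↦ 34x mod 65: 18 orbits of sizes [4, 4, 4, 4, 4, 4, 4, 4, 4, 4, 4, 4, 4, 4, 4, 2, 2, 1].
sign(π) = (−1)^{n − #cycles} = (−1)^{65−18} = (−1)^47 = -1.

-1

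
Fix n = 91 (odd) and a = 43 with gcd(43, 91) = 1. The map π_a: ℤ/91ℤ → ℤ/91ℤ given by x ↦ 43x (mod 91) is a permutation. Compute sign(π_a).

Trace 64: π^k(64) = [64, 22, 36, 1, 43, 29] for k=0..5.
π_43 has 21 disjoint cycles with lengths [6, 6, 6, 6, 6, 6, 6, 6, 6, 6, 6, 6, 6, 6, 1, 1, 1, 1, 1, 1, 1] on {0,…,90}.
21 cycles on 91: each ℓ→(−1)^(ℓ−1), product (−1)^70 = +1.

+1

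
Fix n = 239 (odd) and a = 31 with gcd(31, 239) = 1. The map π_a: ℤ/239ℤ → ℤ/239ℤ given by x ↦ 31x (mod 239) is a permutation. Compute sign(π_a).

+1

Trace 133: π^k(133) = [133, 60, 187, 61, 218, 66, 134] for k=0..6.
Decompose π into cycles: lengths [119, 119, 1] (3 cycles, including the fixed point 0).
With 3 cycles on 239 points, sign = (−1)^{239−3} = +1.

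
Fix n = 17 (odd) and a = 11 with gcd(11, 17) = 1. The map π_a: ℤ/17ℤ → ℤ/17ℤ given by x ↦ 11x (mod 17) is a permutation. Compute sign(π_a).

-1

Start at x=14: 14 → 1 → 11 → 2 → 5 → 4 → 10 → … (one orbit).
Cycle lengths of π_11 on ℤ/17ℤ: [16, 1]; 2 cycles in total.
2 cycles on 17: each ℓ→(−1)^(ℓ−1), product (−1)^15 = -1.
The Jacobi symbol (11|17) = -1 (Zolotarev) agrees.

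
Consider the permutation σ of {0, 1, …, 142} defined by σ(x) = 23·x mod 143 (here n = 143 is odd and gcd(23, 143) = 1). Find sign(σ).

Trace 1: π^k(1) = [1, 23, 100, 12, 133, 56] for k=0..5.
Decompose π into cycles: lengths [6, 6, 6, 6, 6, 6, 6, 6, 6, 6, 6, 6, 6, 6, 6, 6, 6, 6, 6, 6, 6, 6, 1, 1, 1, 1, 1, 1, 1, 1, 1, 1, 1] (33 cycles, including the fixed point 0).
Σ(ℓ_i−1) = 143−33 = 110; sign = (−1)^110 = +1.
Zolotarev: (23|143) = +1, matching the cycle-count sign.

+1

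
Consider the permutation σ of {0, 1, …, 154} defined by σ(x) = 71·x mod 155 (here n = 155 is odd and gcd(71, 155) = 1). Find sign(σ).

+1

Start at x=66: 66 → 36 → 76 → 126 → 111 → 131 → 1 → … (one orbit).
π_71 has 15 disjoint cycles with lengths [15, 15, 15, 15, 15, 15, 15, 15, 15, 15, 1, 1, 1, 1, 1] on {0,…,154}.
With 15 cycles on 155 points, sign = (−1)^{155−15} = +1.
The Jacobi symbol (71|155) = +1 (Zolotarev) agrees.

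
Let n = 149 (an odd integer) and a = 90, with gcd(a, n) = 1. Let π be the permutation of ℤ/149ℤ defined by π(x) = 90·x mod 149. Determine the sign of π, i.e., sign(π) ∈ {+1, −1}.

Start at x=140: 140 → 84 → 110 → 66 → 129 → 137 → 112 → … (one orbit).
The orbit structure of x ↦ 90x mod 149: 2 orbits of sizes [148, 1].
2 cycles on 149: each ℓ→(−1)^(ℓ−1), product (−1)^147 = -1.
Via Zolotarev, sign(π_{90}) = (90|149) = -1.

-1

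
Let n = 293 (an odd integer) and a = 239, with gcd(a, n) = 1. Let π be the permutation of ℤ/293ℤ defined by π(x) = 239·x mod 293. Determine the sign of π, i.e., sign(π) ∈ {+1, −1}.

Trace 88: π^k(88) = [88, 229, 233, 17, 254, 55, 253] for k=0..6.
π_239 has 3 disjoint cycles with lengths [146, 146, 1] on {0,…,292}.
sign(π) = (−1)^{n − #cycles} = (−1)^{293−3} = (−1)^290 = +1.

+1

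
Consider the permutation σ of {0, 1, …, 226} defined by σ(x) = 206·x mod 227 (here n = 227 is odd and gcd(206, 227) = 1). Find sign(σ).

-1

Trace 123: π^k(123) = [123, 141, 217, 210, 130, 221, 126] for k=0..6.
Decompose π into cycles: lengths [226, 1] (2 cycles, including the fixed point 0).
With 2 cycles on 227 points, sign = (−1)^{227−2} = -1.
Check: (206/227) = -1 by Zolotarev.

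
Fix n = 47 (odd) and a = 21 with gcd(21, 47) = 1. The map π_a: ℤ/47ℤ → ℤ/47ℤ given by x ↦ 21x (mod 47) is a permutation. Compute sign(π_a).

Trace 14: π^k(14) = [14, 12, 17, 28, 24, 34, 9] for k=0..6.
Decompose π into cycles: lengths [23, 23, 1] (3 cycles, including the fixed point 0).
3 cycles on 47: each ℓ→(−1)^(ℓ−1), product (−1)^44 = +1.

+1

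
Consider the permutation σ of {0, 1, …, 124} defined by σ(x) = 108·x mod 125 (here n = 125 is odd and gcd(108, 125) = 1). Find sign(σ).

Trace 97: π^k(97) = [97, 101, 33, 64, 37, 121, 68] for k=0..6.
4 cycles of lengths [100, 20, 4, 1].
With 4 cycles on 125 points, sign = (−1)^{125−4} = -1.

-1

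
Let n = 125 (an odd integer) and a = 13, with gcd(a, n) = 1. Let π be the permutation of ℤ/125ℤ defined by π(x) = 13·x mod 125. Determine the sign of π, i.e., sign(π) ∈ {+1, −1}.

Trace 26: π^k(26) = [26, 88, 19, 122, 86, 118, 34] for k=0..6.
Cycle lengths of π_13 on ℤ/125ℤ: [100, 20, 4, 1]; 4 cycles in total.
4 cycles on 125: each ℓ→(−1)^(ℓ−1), product (−1)^121 = -1.
Check: (13/125) = -1 by Zolotarev.

-1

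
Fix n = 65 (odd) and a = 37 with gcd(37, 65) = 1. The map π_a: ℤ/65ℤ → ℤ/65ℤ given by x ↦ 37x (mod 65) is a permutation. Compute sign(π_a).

Orbit of 37 under x↦37x: [37, 4, 18, 16, 7, 64, 28]… (length divides ord_65(37)).
Decompose π into cycles: lengths [12, 12, 12, 12, 12, 4, 1] (7 cycles, including the fixed point 0).
65 − 7 = 58 transpositions; sign(π) = (−1)^58 = +1.

+1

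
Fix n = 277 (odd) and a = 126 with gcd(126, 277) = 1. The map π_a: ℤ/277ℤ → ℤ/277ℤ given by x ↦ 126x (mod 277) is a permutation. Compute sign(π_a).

-1

Orbit of 43 under x↦126x: [43, 155, 140, 189, 269, 100, 135]… (length divides ord_277(126)).
Cycle lengths of π_126 on ℤ/277ℤ: [276, 1]; 2 cycles in total.
277 − 2 = 275 transpositions; sign(π) = (−1)^275 = -1.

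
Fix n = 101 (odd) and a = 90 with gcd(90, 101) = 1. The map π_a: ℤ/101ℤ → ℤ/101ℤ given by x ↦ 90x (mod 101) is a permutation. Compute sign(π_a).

Trace 30: π^k(30) = [30, 74, 95, 66, 82, 7, 24] for k=0..6.
The orbit structure of x ↦ 90x mod 101: 2 orbits of sizes [100, 1].
2 cycles on 101: each ℓ→(−1)^(ℓ−1), product (−1)^99 = -1.

-1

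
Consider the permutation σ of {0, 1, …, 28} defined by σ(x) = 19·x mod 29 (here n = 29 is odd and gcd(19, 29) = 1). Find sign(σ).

Start at x=21: 21 → 22 → 12 → 25 → 11 → 6 → 27 → … (one orbit).
Cycle lengths of π_19 on ℤ/29ℤ: [28, 1]; 2 cycles in total.
2 cycles on 29: each ℓ→(−1)^(ℓ−1), product (−1)^27 = -1.
Zolotarev: (19|29) = -1, matching the cycle-count sign.

-1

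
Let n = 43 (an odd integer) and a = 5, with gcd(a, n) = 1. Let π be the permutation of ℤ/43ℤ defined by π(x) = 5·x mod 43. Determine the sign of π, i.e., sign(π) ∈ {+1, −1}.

Trace 26: π^k(26) = [26, 1, 5, 25, 39, 23, 29] for k=0..6.
Decompose π into cycles: lengths [42, 1] (2 cycles, including the fixed point 0).
n − c = 43 − 2 = 41; sign = (−1)^41 = -1.
Zolotarev: (5|43) = -1, matching the cycle-count sign.

-1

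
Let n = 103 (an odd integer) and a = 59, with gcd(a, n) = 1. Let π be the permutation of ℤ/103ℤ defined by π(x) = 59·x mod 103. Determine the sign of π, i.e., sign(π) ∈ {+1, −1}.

+1

Trace 8: π^k(8) = [8, 60, 38, 79, 26, 92, 72] for k=0..6.
Cycle type of π: 51×2 + 1; total 3 cycles.
103 − 3 = 100 transpositions; sign(π) = (−1)^100 = +1.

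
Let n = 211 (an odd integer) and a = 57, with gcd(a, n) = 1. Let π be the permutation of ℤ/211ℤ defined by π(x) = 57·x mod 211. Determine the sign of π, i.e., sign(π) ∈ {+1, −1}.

-1

Trace 59: π^k(59) = [59, 198, 103, 174, 1, 57, 84] for k=0..6.
2 cycles of lengths [210, 1].
2 cycles on 211: each ℓ→(−1)^(ℓ−1), product (−1)^209 = -1.
(57|211)_J = -1 (Zolotarev's lemma cross-check).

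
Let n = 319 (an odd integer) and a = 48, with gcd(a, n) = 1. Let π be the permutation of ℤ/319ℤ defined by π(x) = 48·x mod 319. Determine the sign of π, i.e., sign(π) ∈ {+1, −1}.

-1

Orbit of 23 under x↦48x: [23, 147, 38, 229, 146, 309, 158]… (length divides ord_319(48)).
6 cycles of lengths [140, 140, 28, 5, 5, 1].
n − c = 319 − 6 = 313; sign = (−1)^313 = -1.
Check: (48/319) = -1 by Zolotarev.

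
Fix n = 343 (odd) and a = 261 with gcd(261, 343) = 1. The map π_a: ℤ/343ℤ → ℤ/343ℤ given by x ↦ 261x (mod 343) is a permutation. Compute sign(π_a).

Start at x=319: 319 → 253 → 177 → 235 → 281 → 282 → 200 → … (one orbit).
Cycle lengths of π_261 on ℤ/343ℤ: [147, 147, 21, 21, 3, 3, 1]; 7 cycles in total.
With 7 cycles on 343 points, sign = (−1)^{343−7} = +1.

+1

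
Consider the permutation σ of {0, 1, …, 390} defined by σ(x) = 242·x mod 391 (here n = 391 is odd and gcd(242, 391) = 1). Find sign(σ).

Start at x=47: 47 → 35 → 259 → 118 → 13 → 18 → 55 → … (one orbit).
The orbit structure of x ↦ 242x mod 391: 15 orbits of sizes [44, 44, 44, 44, 44, 44, 44, 44, 11, 11, 4, 4, 4, 4, 1].
n − c = 391 − 15 = 376; sign = (−1)^376 = +1.
Zolotarev: (242|391) = +1, matching the cycle-count sign.

+1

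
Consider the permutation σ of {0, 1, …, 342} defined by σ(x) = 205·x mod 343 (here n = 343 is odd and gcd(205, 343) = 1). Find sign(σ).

+1

Orbit of 226 under x↦205x: [226, 25, 323, 16, 193, 120, 247]… (length divides ord_343(205)).
The orbit structure of x ↦ 205x mod 343: 7 orbits of sizes [147, 147, 21, 21, 3, 3, 1].
sign(π) = (−1)^{n − #cycles} = (−1)^{343−7} = (−1)^336 = +1.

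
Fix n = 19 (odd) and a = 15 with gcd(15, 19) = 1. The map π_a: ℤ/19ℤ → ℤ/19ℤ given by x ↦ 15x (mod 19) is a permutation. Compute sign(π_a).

Start at x=2: 2 → 11 → 13 → 5 → 18 → 4 → 3 → … (one orbit).
π_15 has 2 disjoint cycles with lengths [18, 1] on {0,…,18}.
Σ(ℓ_i−1) = 19−2 = 17; sign = (−1)^17 = -1.
(15|19)_J = -1 (Zolotarev's lemma cross-check).

-1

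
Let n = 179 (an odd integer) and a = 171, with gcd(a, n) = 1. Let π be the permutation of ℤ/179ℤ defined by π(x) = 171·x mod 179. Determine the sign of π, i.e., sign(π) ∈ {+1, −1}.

+1

Start at x=151: 151 → 45 → 177 → 16 → 51 → 129 → 42 → … (one orbit).
Cycle lengths of π_171 on ℤ/179ℤ: [89, 89, 1]; 3 cycles in total.
With 3 cycles on 179 points, sign = (−1)^{179−3} = +1.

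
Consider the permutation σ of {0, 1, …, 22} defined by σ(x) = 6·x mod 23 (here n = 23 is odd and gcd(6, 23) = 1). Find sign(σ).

Start at x=16: 16 → 4 → 1 → 6 → 13 → 9 → 8 → … (one orbit).
3 cycles of lengths [11, 11, 1].
With 3 cycles on 23 points, sign = (−1)^{23−3} = +1.

+1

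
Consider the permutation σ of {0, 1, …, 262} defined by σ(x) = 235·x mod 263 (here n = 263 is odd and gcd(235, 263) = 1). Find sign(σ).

Start at x=178: 178 → 13 → 162 → 198 → 242 → 62 → 105 → … (one orbit).
3 cycles of lengths [131, 131, 1].
263 − 3 = 260 transpositions; sign(π) = (−1)^260 = +1.

+1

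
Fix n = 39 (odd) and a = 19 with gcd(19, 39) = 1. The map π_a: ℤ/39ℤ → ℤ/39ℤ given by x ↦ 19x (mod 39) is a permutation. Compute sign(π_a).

-1

Start at x=19: 19 → 10 → 34 → 22 → 28 → 25 → 7 → … (one orbit).
π_19 has 6 disjoint cycles with lengths [12, 12, 12, 1, 1, 1] on {0,…,38}.
Σ(ℓ_i−1) = 39−6 = 33; sign = (−1)^33 = -1.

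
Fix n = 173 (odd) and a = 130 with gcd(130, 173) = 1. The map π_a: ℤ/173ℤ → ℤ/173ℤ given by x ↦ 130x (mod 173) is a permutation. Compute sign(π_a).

Trace 138: π^k(138) = [138, 121, 160, 40, 10, 89, 152] for k=0..6.
Cycle lengths of π_130 on ℤ/173ℤ: [86, 86, 1]; 3 cycles in total.
173 − 3 = 170 transpositions; sign(π) = (−1)^170 = +1.

+1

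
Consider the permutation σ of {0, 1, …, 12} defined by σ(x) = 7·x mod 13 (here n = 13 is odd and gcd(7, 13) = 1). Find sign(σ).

Orbit of 6 under x↦7x: [6, 3, 8, 4, 2, 1, 7]… (length divides ord_13(7)).
Cycle lengths of π_7 on ℤ/13ℤ: [12, 1]; 2 cycles in total.
sign(π) = (−1)^{n − #cycles} = (−1)^{13−2} = (−1)^11 = -1.
Check: (7/13) = -1 by Zolotarev.

-1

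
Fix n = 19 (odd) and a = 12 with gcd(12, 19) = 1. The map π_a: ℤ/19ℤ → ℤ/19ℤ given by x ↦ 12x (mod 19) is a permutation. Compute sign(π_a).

Orbit of 11 under x↦12x: [11, 18, 7, 8, 1, 12]… (length divides ord_19(12)).
The orbit structure of x ↦ 12x mod 19: 4 orbits of sizes [6, 6, 6, 1].
4 cycles on 19: each ℓ→(−1)^(ℓ−1), product (−1)^15 = -1.
Via Zolotarev, sign(π_{12}) = (12|19) = -1.

-1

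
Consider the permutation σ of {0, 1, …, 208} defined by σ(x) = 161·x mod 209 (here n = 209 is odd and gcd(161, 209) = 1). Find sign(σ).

Start at x=161: 161 → 5 → 178 → 25 → 54 → 125 → 61 → … (one orbit).
Cycle lengths of π_161 on ℤ/209ℤ: [90, 90, 10, 9, 9, 1]; 6 cycles in total.
n − c = 209 − 6 = 203; sign = (−1)^203 = -1.
Check: (161/209) = -1 by Zolotarev.

-1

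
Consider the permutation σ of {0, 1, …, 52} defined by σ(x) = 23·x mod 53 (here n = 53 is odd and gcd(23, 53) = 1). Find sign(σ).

Orbit of 52 under x↦23x: [52, 30, 1, 23]… (length divides ord_53(23)).
The orbit structure of x ↦ 23x mod 53: 14 orbits of sizes [4, 4, 4, 4, 4, 4, 4, 4, 4, 4, 4, 4, 4, 1].
sign(π) = (−1)^{n − #cycles} = (−1)^{53−14} = (−1)^39 = -1.

-1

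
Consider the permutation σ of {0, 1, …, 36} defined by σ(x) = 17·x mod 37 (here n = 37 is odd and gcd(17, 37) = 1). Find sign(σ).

Start at x=24: 24 → 1 → 17 → 30 → 29 → 12 → 19 → … (one orbit).
2 cycles of lengths [36, 1].
With 2 cycles on 37 points, sign = (−1)^{37−2} = -1.
Via Zolotarev, sign(π_{17}) = (17|37) = -1.

-1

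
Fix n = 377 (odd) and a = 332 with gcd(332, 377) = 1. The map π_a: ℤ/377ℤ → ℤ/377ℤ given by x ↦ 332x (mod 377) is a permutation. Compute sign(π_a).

-1

Orbit of 107 under x↦332x: [107, 86, 277, 353, 326, 33, 23]… (length divides ord_377(332)).
Decompose π into cycles: lengths [84, 84, 84, 84, 14, 14, 12, 1] (8 cycles, including the fixed point 0).
8 cycles on 377: each ℓ→(−1)^(ℓ−1), product (−1)^369 = -1.
Zolotarev: (332|377) = -1, matching the cycle-count sign.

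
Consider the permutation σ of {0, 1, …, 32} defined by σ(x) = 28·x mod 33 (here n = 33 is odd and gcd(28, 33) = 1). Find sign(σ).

Orbit of 1 under x↦28x: [1, 28, 25, 7, 31, 10, 16]… (length divides ord_33(28)).
Cycle type of π: 10×3 + 1×3; total 6 cycles.
6 cycles on 33: each ℓ→(−1)^(ℓ−1), product (−1)^27 = -1.
(28|33)_J = -1 (Zolotarev's lemma cross-check).

-1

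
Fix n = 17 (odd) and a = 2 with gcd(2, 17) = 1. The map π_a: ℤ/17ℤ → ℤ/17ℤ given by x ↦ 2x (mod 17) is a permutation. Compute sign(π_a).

Trace 1: π^k(1) = [1, 2, 4, 8, 16, 15, 13] for k=0..6.
Decompose π into cycles: lengths [8, 8, 1] (3 cycles, including the fixed point 0).
n − c = 17 − 3 = 14; sign = (−1)^14 = +1.
The Jacobi symbol (2|17) = +1 (Zolotarev) agrees.

+1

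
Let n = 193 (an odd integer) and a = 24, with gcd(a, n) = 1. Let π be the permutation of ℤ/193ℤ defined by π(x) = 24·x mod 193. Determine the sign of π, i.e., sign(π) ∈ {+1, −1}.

+1

Start at x=9: 9 → 23 → 166 → 124 → 81 → 14 → 143 → … (one orbit).
The orbit structure of x ↦ 24x mod 193: 7 orbits of sizes [32, 32, 32, 32, 32, 32, 1].
With 7 cycles on 193 points, sign = (−1)^{193−7} = +1.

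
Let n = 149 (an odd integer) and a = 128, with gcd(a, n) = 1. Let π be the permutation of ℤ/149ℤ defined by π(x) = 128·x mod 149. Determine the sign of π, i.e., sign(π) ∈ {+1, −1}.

Orbit of 130 under x↦128x: [130, 101, 114, 139, 61, 60, 81]… (length divides ord_149(128)).
π_128 has 2 disjoint cycles with lengths [148, 1] on {0,…,148}.
149 − 2 = 147 transpositions; sign(π) = (−1)^147 = -1.

-1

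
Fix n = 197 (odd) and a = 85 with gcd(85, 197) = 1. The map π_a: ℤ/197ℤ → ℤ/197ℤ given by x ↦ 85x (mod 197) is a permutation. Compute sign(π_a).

+1

Trace 34: π^k(34) = [34, 132, 188, 23, 182, 104, 172] for k=0..6.
Cycle lengths of π_85 on ℤ/197ℤ: [49, 49, 49, 49, 1]; 5 cycles in total.
5 cycles on 197: each ℓ→(−1)^(ℓ−1), product (−1)^192 = +1.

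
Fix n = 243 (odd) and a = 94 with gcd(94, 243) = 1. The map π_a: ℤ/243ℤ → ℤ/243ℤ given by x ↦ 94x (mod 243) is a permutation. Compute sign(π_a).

+1

Orbit of 130 under x↦94x: [130, 70, 19, 85, 214, 190, 121]… (length divides ord_243(94)).
Cycle type of π: 81×2 + 27×2 + 9×2 + 3×2 + 1×3; total 11 cycles.
With 11 cycles on 243 points, sign = (−1)^{243−11} = +1.
Zolotarev: (94|243) = +1, matching the cycle-count sign.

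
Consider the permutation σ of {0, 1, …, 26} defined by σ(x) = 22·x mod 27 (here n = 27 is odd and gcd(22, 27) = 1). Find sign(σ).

+1

Trace 22: π^k(22) = [22, 25, 10, 4, 7, 19, 13] for k=0..6.
The orbit structure of x ↦ 22x mod 27: 7 orbits of sizes [9, 9, 3, 3, 1, 1, 1].
sign(π) = (−1)^{n − #cycles} = (−1)^{27−7} = (−1)^20 = +1.
Zolotarev: (22|27) = +1, matching the cycle-count sign.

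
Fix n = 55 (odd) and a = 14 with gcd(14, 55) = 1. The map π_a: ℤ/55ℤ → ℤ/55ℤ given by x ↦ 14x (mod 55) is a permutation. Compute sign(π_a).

+1

Orbit of 31 under x↦14x: [31, 49, 26, 34, 36, 9, 16]… (length divides ord_55(14)).
The orbit structure of x ↦ 14x mod 55: 9 orbits of sizes [10, 10, 10, 10, 5, 5, 2, 2, 1].
n − c = 55 − 9 = 46; sign = (−1)^46 = +1.
Zolotarev: (14|55) = +1, matching the cycle-count sign.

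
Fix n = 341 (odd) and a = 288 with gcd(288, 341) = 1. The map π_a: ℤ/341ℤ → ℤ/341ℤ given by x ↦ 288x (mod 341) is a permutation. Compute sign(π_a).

-1

Orbit of 47 under x↦288x: [47, 237, 56, 101, 103, 338, 159]… (length divides ord_341(288)).
π_288 has 14 disjoint cycles with lengths [30, 30, 30, 30, 30, 30, 30, 30, 30, 30, 15, 15, 10, 1] on {0,…,340}.
sign(π) = (−1)^{n − #cycles} = (−1)^{341−14} = (−1)^327 = -1.
(288|341)_J = -1 (Zolotarev's lemma cross-check).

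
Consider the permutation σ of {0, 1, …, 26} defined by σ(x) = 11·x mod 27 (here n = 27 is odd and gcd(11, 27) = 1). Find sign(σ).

-1

Trace 25: π^k(25) = [25, 5, 1, 11, 13, 8, 7] for k=0..6.
π_11 has 4 disjoint cycles with lengths [18, 6, 2, 1] on {0,…,26}.
sign(π) = (−1)^{n − #cycles} = (−1)^{27−4} = (−1)^23 = -1.
Check: (11/27) = -1 by Zolotarev.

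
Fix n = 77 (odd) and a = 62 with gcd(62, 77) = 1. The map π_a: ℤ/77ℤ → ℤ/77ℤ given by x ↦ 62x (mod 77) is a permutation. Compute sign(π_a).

Trace 41: π^k(41) = [41, 1, 62, 71, 13, 36, 76] for k=0..6.
Cycle lengths of π_62 on ℤ/77ℤ: [10, 10, 10, 10, 10, 10, 10, 2, 2, 2, 1]; 11 cycles in total.
n − c = 77 − 11 = 66; sign = (−1)^66 = +1.

+1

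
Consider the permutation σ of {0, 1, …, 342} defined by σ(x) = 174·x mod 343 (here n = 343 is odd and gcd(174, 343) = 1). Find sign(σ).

-1

Start at x=309: 309 → 258 → 302 → 69 → 1 → 174 → 92 → … (one orbit).
Decompose π into cycles: lengths [98, 98, 98, 14, 14, 14, 2, 2, 2, 1] (10 cycles, including the fixed point 0).
n − c = 343 − 10 = 333; sign = (−1)^333 = -1.
The Jacobi symbol (174|343) = -1 (Zolotarev) agrees.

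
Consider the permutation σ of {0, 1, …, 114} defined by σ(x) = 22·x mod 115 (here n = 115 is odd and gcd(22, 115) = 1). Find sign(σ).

+1

Trace 22: π^k(22) = [22, 24, 68, 1] for k=0..3.
The orbit structure of x ↦ 22x mod 115: 35 orbits of sizes [4, 4, 4, 4, 4, 4, 4, 4, 4, 4, 4, 4, 4, 4, 4, 4, 4, 4, 4, 4, 4, 4, 4, 2, 2, 2, 2, 2, 2, 2, 2, 2, 2, 2, 1].
115 − 35 = 80 transpositions; sign(π) = (−1)^80 = +1.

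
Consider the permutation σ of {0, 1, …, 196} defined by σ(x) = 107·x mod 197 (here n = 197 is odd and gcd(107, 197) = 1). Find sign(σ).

Start at x=83: 83 → 16 → 136 → 171 → 173 → 190 → 39 → … (one orbit).
3 cycles of lengths [98, 98, 1].
197 − 3 = 194 transpositions; sign(π) = (−1)^194 = +1.

+1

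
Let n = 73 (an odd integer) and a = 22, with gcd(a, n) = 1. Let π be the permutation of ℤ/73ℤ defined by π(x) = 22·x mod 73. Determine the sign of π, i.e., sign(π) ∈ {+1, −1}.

-1

Start at x=22: 22 → 46 → 63 → 72 → 51 → 27 → 10 → … (one orbit).
π_22 has 10 disjoint cycles with lengths [8, 8, 8, 8, 8, 8, 8, 8, 8, 1] on {0,…,72}.
Σ(ℓ_i−1) = 73−10 = 63; sign = (−1)^63 = -1.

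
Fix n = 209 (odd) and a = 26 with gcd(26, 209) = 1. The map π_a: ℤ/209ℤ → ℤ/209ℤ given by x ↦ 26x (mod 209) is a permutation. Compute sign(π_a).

Trace 201: π^k(201) = [201, 1, 26, 49, 20, 102, 144] for k=0..6.
Cycle type of π: 15×12 + 5×2 + 3×6 + 1; total 21 cycles.
sign(π) = (−1)^{n − #cycles} = (−1)^{209−21} = (−1)^188 = +1.

+1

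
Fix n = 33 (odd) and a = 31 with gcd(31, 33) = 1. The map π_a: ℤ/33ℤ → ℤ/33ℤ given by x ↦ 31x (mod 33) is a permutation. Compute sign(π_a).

+1

Start at x=4: 4 → 25 → 16 → 1 → 31 → 4 (one orbit).
Cycle lengths of π_31 on ℤ/33ℤ: [5, 5, 5, 5, 5, 5, 1, 1, 1]; 9 cycles in total.
Σ(ℓ_i−1) = 33−9 = 24; sign = (−1)^24 = +1.
Via Zolotarev, sign(π_{31}) = (31|33) = +1.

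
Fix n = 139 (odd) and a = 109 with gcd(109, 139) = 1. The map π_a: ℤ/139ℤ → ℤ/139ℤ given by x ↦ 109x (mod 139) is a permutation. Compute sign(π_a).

-1

Start at x=90: 90 → 80 → 102 → 137 → 60 → 7 → 68 → … (one orbit).
Cycle type of π: 138 + 1; total 2 cycles.
sign(π) = (−1)^{n − #cycles} = (−1)^{139−2} = (−1)^137 = -1.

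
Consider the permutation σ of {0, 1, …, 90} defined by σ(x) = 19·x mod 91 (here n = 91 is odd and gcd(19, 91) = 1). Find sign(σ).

+1

Start at x=83: 83 → 30 → 24 → 1 → 19 → 88 → 34 → … (one orbit).
Cycle lengths of π_19 on ℤ/91ℤ: [12, 12, 12, 12, 12, 12, 12, 6, 1]; 9 cycles in total.
Σ(ℓ_i−1) = 91−9 = 82; sign = (−1)^82 = +1.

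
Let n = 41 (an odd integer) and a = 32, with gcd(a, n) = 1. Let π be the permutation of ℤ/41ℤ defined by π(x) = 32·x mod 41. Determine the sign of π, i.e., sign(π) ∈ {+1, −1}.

+1

Orbit of 9 under x↦32x: [9, 1, 32, 40]… (length divides ord_41(32)).
Decompose π into cycles: lengths [4, 4, 4, 4, 4, 4, 4, 4, 4, 4, 1] (11 cycles, including the fixed point 0).
sign(π) = (−1)^{n − #cycles} = (−1)^{41−11} = (−1)^30 = +1.
Via Zolotarev, sign(π_{32}) = (32|41) = +1.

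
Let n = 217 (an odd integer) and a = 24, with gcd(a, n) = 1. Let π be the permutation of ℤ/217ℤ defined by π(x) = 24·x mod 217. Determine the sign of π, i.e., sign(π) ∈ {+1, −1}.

Start at x=72: 72 → 209 → 25 → 166 → 78 → 136 → 9 → … (one orbit).
Cycle type of π: 30×7 + 6 + 1; total 9 cycles.
9 cycles on 217: each ℓ→(−1)^(ℓ−1), product (−1)^208 = +1.
Check: (24/217) = +1 by Zolotarev.

+1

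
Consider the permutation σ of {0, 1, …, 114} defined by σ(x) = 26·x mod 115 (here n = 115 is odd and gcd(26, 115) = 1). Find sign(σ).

Orbit of 101 under x↦26x: [101, 96, 81, 36, 16, 71, 6]… (length divides ord_115(26)).
The orbit structure of x ↦ 26x mod 115: 15 orbits of sizes [11, 11, 11, 11, 11, 11, 11, 11, 11, 11, 1, 1, 1, 1, 1].
n − c = 115 − 15 = 100; sign = (−1)^100 = +1.
Via Zolotarev, sign(π_{26}) = (26|115) = +1.

+1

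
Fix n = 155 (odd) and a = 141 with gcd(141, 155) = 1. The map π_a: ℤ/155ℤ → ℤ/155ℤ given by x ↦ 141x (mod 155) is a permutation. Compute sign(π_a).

Trace 81: π^k(81) = [81, 106, 66, 6, 71, 91, 121] for k=0..6.
The orbit structure of x ↦ 141x mod 155: 10 orbits of sizes [30, 30, 30, 30, 30, 1, 1, 1, 1, 1].
Σ(ℓ_i−1) = 155−10 = 145; sign = (−1)^145 = -1.

-1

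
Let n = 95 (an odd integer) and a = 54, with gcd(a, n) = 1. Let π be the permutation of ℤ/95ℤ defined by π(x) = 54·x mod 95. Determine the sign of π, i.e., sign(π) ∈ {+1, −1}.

Start at x=24: 24 → 61 → 64 → 36 → 44 → 1 → 54 → … (one orbit).
Cycle type of π: 18×4 + 9×2 + 2×2 + 1; total 9 cycles.
9 cycles on 95: each ℓ→(−1)^(ℓ−1), product (−1)^86 = +1.

+1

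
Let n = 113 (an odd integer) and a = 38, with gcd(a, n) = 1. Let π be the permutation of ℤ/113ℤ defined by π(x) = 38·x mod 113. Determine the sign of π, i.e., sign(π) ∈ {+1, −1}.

-1

Orbit of 8 under x↦38x: [8, 78, 26, 84, 28, 47, 91]… (length divides ord_113(38)).
Decompose π into cycles: lengths [112, 1] (2 cycles, including the fixed point 0).
113 − 2 = 111 transpositions; sign(π) = (−1)^111 = -1.
Via Zolotarev, sign(π_{38}) = (38|113) = -1.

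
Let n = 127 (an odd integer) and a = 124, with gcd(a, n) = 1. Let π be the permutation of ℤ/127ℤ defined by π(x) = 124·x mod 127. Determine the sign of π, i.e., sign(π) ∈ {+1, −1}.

+1

Orbit of 37 under x↦124x: [37, 16, 79, 17, 76, 26, 49]… (length divides ord_127(124)).
π_124 has 3 disjoint cycles with lengths [63, 63, 1] on {0,…,126}.
3 cycles on 127: each ℓ→(−1)^(ℓ−1), product (−1)^124 = +1.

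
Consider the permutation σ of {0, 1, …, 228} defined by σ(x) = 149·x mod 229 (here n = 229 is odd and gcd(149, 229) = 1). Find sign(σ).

+1

Trace 183: π^k(183) = [183, 16, 94, 37, 17, 14, 25] for k=0..6.
Decompose π into cycles: lengths [57, 57, 57, 57, 1] (5 cycles, including the fixed point 0).
n − c = 229 − 5 = 224; sign = (−1)^224 = +1.
Via Zolotarev, sign(π_{149}) = (149|229) = +1.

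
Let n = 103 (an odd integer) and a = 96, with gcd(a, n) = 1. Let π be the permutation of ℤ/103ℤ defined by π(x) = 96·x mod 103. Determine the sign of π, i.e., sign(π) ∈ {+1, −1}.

-1

Orbit of 9 under x↦96x: [9, 40, 29, 3, 82, 44, 1]… (length divides ord_103(96)).
2 cycles of lengths [102, 1].
sign(π) = (−1)^{n − #cycles} = (−1)^{103−2} = (−1)^101 = -1.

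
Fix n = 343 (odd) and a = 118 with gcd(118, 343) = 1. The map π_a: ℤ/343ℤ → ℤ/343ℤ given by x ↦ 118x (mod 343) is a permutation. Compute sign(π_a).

Trace 13: π^k(13) = [13, 162, 251, 120, 97, 127, 237] for k=0..6.
The orbit structure of x ↦ 118x mod 343: 10 orbits of sizes [98, 98, 98, 14, 14, 14, 2, 2, 2, 1].
343 − 10 = 333 transpositions; sign(π) = (−1)^333 = -1.
Zolotarev: (118|343) = -1, matching the cycle-count sign.

-1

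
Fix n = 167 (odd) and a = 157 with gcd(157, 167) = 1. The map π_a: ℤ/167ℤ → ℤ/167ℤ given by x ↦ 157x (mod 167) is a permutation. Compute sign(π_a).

+1

Trace 99: π^k(99) = [99, 12, 47, 31, 24, 94, 62] for k=0..6.
The orbit structure of x ↦ 157x mod 167: 3 orbits of sizes [83, 83, 1].
Σ(ℓ_i−1) = 167−3 = 164; sign = (−1)^164 = +1.
(157|167)_J = +1 (Zolotarev's lemma cross-check).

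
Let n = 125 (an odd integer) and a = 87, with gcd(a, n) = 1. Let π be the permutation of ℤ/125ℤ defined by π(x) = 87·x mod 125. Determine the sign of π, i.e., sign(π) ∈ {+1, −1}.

-1

Orbit of 16 under x↦87x: [16, 17, 104, 48, 51, 62, 19]… (length divides ord_125(87)).
Decompose π into cycles: lengths [100, 20, 4, 1] (4 cycles, including the fixed point 0).
125 − 4 = 121 transpositions; sign(π) = (−1)^121 = -1.
(87|125)_J = -1 (Zolotarev's lemma cross-check).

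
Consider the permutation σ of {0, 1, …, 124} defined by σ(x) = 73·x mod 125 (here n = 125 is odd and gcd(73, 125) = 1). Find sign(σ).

Orbit of 1 under x↦73x: [1, 73, 79, 17, 116, 93, 39]… (length divides ord_125(73)).
Cycle type of π: 100 + 20 + 4 + 1; total 4 cycles.
n − c = 125 − 4 = 121; sign = (−1)^121 = -1.

-1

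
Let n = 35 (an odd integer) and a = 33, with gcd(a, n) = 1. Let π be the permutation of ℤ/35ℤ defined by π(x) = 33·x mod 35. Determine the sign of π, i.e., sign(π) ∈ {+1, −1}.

+1

Trace 11: π^k(11) = [11, 13, 9, 17, 1, 33, 4] for k=0..6.
Decompose π into cycles: lengths [12, 12, 6, 4, 1] (5 cycles, including the fixed point 0).
5 cycles on 35: each ℓ→(−1)^(ℓ−1), product (−1)^30 = +1.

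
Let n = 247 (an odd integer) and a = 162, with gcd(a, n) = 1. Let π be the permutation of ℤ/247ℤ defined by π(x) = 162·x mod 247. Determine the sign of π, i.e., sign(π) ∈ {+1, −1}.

+1

Start at x=64: 64 → 241 → 16 → 122 → 4 → 154 → 1 → … (one orbit).
Decompose π into cycles: lengths [36, 36, 36, 36, 36, 36, 18, 12, 1] (9 cycles, including the fixed point 0).
247 − 9 = 238 transpositions; sign(π) = (−1)^238 = +1.
Via Zolotarev, sign(π_{162}) = (162|247) = +1.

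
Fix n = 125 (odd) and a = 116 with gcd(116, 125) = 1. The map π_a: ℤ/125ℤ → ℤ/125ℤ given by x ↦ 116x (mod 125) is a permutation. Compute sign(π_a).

Orbit of 101 under x↦116x: [101, 91, 56, 121, 36, 51, 41]… (length divides ord_125(116)).
Cycle type of π: 25×4 + 5×4 + 1×5; total 13 cycles.
sign(π) = (−1)^{n − #cycles} = (−1)^{125−13} = (−1)^112 = +1.
(116|125)_J = +1 (Zolotarev's lemma cross-check).

+1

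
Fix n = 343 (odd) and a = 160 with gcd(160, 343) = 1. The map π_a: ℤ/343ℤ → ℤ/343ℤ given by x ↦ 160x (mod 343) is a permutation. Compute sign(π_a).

-1

Trace 64: π^k(64) = [64, 293, 232, 76, 155, 104, 176] for k=0..6.
The orbit structure of x ↦ 160x mod 343: 10 orbits of sizes [98, 98, 98, 14, 14, 14, 2, 2, 2, 1].
343 − 10 = 333 transpositions; sign(π) = (−1)^333 = -1.
Check: (160/343) = -1 by Zolotarev.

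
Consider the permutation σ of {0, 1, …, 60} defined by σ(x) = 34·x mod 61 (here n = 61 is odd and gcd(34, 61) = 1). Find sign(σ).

Trace 20: π^k(20) = [20, 9, 1, 34, 58] for k=0..4.
13 cycles of lengths [5, 5, 5, 5, 5, 5, 5, 5, 5, 5, 5, 5, 1].
61 − 13 = 48 transpositions; sign(π) = (−1)^48 = +1.
Check: (34/61) = +1 by Zolotarev.

+1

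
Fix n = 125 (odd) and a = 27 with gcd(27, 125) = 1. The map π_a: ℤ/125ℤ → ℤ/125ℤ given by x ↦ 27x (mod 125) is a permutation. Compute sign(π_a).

Orbit of 92 under x↦27x: [92, 109, 68, 86, 72, 69, 113]… (length divides ord_125(27)).
Cycle type of π: 100 + 20 + 4 + 1; total 4 cycles.
n − c = 125 − 4 = 121; sign = (−1)^121 = -1.

-1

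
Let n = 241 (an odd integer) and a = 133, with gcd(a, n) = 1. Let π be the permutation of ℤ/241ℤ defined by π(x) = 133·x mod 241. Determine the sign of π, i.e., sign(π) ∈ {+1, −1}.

+1

Trace 240: π^k(240) = [240, 108, 145, 5, 183, 239, 216] for k=0..6.
Decompose π into cycles: lengths [120, 120, 1] (3 cycles, including the fixed point 0).
3 cycles on 241: each ℓ→(−1)^(ℓ−1), product (−1)^238 = +1.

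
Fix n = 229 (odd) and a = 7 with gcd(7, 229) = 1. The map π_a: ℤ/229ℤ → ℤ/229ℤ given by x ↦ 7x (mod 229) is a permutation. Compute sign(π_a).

-1

Trace 32: π^k(32) = [32, 224, 194, 213, 117, 132, 8] for k=0..6.
The orbit structure of x ↦ 7x mod 229: 2 orbits of sizes [228, 1].
sign(π) = (−1)^{n − #cycles} = (−1)^{229−2} = (−1)^227 = -1.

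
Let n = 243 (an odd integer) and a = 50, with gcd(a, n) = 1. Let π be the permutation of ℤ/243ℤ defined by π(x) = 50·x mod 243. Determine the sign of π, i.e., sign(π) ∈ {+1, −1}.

-1

Orbit of 104 under x↦50x: [104, 97, 233, 229, 29, 235, 86]… (length divides ord_243(50)).
Cycle type of π: 162 + 54 + 18 + 6 + 2 + 1; total 6 cycles.
6 cycles on 243: each ℓ→(−1)^(ℓ−1), product (−1)^237 = -1.
(50|243)_J = -1 (Zolotarev's lemma cross-check).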